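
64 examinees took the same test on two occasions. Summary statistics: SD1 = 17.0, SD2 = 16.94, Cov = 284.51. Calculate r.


r = cov(X,Y) / (SD_X * SD_Y)
r = 284.51 / (17.0 * 16.94)
r = 284.51 / 287.98
r = 0.988

0.988


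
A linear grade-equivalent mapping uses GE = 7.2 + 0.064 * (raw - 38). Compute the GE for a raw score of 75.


raw - median = 75 - 38 = 37
slope * diff = 0.064 * 37 = 2.368
GE = 7.2 + 2.368
GE = 9.568

9.568


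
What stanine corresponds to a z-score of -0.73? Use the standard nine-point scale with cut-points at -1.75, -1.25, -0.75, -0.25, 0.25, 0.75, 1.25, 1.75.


Stanine boundaries: [-1.75, -1.25, -0.75, -0.25, 0.25, 0.75, 1.25, 1.75]
z = -0.73
Check each boundary:
  z >= -1.75 -> could be stanine 2
  z >= -1.25 -> could be stanine 3
  z >= -0.75 -> could be stanine 4
  z < -0.25
  z < 0.25
  z < 0.75
  z < 1.25
  z < 1.75
Highest qualifying boundary gives stanine = 4

4


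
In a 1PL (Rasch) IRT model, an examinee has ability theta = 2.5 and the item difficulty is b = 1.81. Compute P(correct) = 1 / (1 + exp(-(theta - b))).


theta - b = 2.5 - 1.81 = 0.69
exp(-(theta - b)) = exp(-0.69) = 0.5016
P = 1 / (1 + 0.5016)
P = 0.666

0.666


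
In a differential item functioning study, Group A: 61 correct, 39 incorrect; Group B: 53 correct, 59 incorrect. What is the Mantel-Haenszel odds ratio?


Odds_A = 61/39 = 1.5641
Odds_B = 53/59 = 0.8983
OR = Odds_A / Odds_B = 1.5641 / 0.8983
Exactly, OR = (61 * 59) / (39 * 53) = 3599 / 2067
OR = 1.7412

1.7412


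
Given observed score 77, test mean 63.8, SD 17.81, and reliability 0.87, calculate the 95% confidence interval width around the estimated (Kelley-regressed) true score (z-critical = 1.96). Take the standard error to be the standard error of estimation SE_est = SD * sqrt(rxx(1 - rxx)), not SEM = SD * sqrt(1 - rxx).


True score estimate = 0.87*77 + 0.13*63.8 = 75.284
SE_est = SD * sqrt(rxx * (1 - rxx)) = 17.81 * sqrt(0.87 * 0.13) = 17.81 * sqrt(0.1131) = 5.989564
CI = T_est +/- z * SE_est, so width = 2 * z * SE_est = 2 * 1.96 * 5.989564
Width = 23.4791

23.4791


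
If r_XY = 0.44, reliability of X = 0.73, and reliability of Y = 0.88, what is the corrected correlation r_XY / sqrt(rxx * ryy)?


r_corrected = rxy / sqrt(rxx * ryy)
= 0.44 / sqrt(0.73 * 0.88)
= 0.44 / sqrt(0.6424)
= 0.44 / 0.801499
r_corrected = 0.549

0.549


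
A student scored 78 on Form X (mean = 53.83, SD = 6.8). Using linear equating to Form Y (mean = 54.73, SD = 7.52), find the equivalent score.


slope = SD_Y / SD_X = 7.52 / 6.8 ~ 1.1059
intercept = mean_Y - slope * mean_X = 54.73 - (7.52 / 6.8) * 53.83 ~ -4.7996
Y = slope * X + intercept. To avoid rounding drift from the rounded slope/intercept, evaluate the equivalent form Y = mean_Y + SD_Y * (X - mean_X) / SD_X at full precision:
Y = 54.73 + 7.52 * (78 - 53.83) / 6.8
Y = 54.73 + 7.52 * 24.17 / 6.8
Y = 54.73 + 181.7584 / 6.8
Y = 54.73 + 26.7292
Y = 81.4592

81.4592


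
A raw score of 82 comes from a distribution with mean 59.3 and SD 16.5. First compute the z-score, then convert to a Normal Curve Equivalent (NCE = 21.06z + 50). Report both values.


z = (X - mean) / SD = (82 - 59.3) / 16.5
z = 22.7 / 16.5
z = 1.3758
NCE = NCE = 21.06z + 50
Carry z at full precision (z = 22.7 / 16.5) into the conversion:
NCE = 21.06 * (22.7 / 16.5) + 50 = 478.062 / 16.5 + 50
NCE = 28.9735 + 50
NCE = 78.9735

78.9735


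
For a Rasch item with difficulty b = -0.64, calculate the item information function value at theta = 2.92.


P = 1/(1+exp(-(2.92--0.64))) = 0.9723
I = P*(1-P) = 0.9723 * 0.0277
I = 0.0269

0.0269


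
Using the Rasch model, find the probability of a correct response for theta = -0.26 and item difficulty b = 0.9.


theta - b = -0.26 - 0.9 = -1.16
exp(-(theta - b)) = exp(1.16) = 3.1899
P = 1 / (1 + 3.1899)
P = 0.2387

0.2387


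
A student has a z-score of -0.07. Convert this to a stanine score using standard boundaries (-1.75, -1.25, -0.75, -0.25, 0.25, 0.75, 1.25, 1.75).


Stanine boundaries: [-1.75, -1.25, -0.75, -0.25, 0.25, 0.75, 1.25, 1.75]
z = -0.07
Check each boundary:
  z >= -1.75 -> could be stanine 2
  z >= -1.25 -> could be stanine 3
  z >= -0.75 -> could be stanine 4
  z >= -0.25 -> could be stanine 5
  z < 0.25
  z < 0.75
  z < 1.25
  z < 1.75
Highest qualifying boundary gives stanine = 5

5


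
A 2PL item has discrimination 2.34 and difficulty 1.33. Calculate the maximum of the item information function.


For 2PL, max info at theta = b = 1.33
I_max = a^2 / 4 = 2.34^2 / 4
= 5.4756 / 4
I_max = 1.3689

1.3689


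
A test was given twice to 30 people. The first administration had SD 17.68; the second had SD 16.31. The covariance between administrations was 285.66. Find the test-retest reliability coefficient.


r = cov(X,Y) / (SD_X * SD_Y)
r = 285.66 / (17.68 * 16.31)
r = 285.66 / 288.3608
r = 0.9906

0.9906


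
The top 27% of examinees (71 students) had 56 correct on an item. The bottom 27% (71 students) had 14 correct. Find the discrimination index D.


p_upper = 56/71 = 0.7887
p_lower = 14/71 = 0.1972
D = 0.7887 - 0.1972 = 0.5915

0.5915


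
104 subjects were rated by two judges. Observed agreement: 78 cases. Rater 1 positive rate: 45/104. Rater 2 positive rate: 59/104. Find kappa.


P_o = 78/104 = 0.75
P_e = (45*59 + 59*45) / 10816 = 0.490939
kappa = (P_o - P_e) / (1 - P_e)
kappa = (0.75 - 0.490939) / (1 - 0.490939)
kappa = 0.5089

0.5089


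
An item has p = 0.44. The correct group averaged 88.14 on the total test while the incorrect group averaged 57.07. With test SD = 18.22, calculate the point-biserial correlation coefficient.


q = 1 - p = 0.56
rpb = ((M1 - M0) / SD) * sqrt(p * q)
rpb = ((88.14 - 57.07) / 18.22) * sqrt(0.44 * 0.56)
rpb = 0.8465

0.8465


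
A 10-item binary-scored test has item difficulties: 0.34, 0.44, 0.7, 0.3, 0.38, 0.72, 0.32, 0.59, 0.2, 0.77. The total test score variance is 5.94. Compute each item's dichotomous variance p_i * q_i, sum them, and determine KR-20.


For each item, compute p_i * q_i:
  Item 1: 0.34 * 0.66 = 0.2244
  Item 2: 0.44 * 0.56 = 0.2464
  Item 3: 0.7 * 0.3 = 0.21
  Item 4: 0.3 * 0.7 = 0.21
  Item 5: 0.38 * 0.62 = 0.2356
  Item 6: 0.72 * 0.28 = 0.2016
  Item 7: 0.32 * 0.68 = 0.2176
  Item 8: 0.59 * 0.41 = 0.2419
  Item 9: 0.2 * 0.8 = 0.16
  Item 10: 0.77 * 0.23 = 0.1771
Sum(p_i * q_i) = 0.2244 + 0.2464 + 0.21 + 0.21 + 0.2356 + 0.2016 + 0.2176 + 0.2419 + 0.16 + 0.1771 = 2.1246
KR-20 = (k/(k-1)) * (1 - Sum(p_i*q_i) / Var_total)
= (10/9) * (1 - 2.1246/5.94)
= 1.1111 * 0.6423
KR-20 = 0.7137

0.7137


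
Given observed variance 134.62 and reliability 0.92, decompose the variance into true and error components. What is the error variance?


var_true = rxx * var_obs = 0.92 * 134.62 = 123.8504
var_error = var_obs - var_true
var_error = 134.62 - 123.8504
var_error = 10.7696

10.7696


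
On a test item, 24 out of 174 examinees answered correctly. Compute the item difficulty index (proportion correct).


Item difficulty p = number correct / total examinees
p = 24 / 174
p = 0.1379

0.1379


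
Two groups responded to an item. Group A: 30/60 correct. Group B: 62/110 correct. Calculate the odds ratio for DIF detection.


Odds_A = 30/30 = 1.0
Odds_B = 62/48 = 1.2917
OR = Odds_A / Odds_B = 1.0 / 1.2917
Exactly, OR = (30 * 48) / (30 * 62) = 1440 / 1860
OR = 0.7742

0.7742


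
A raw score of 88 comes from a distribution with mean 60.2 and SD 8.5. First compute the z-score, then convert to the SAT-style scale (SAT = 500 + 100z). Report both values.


z = (X - mean) / SD = (88 - 60.2) / 8.5
z = 27.8 / 8.5
z = 3.2706
SAT-scale = SAT = 500 + 100z
Carry z at full precision (z = 27.8 / 8.5) into the conversion:
SAT-scale = 500 + 100 * (27.8 / 8.5) = 500 + 2780 / 8.5
SAT-scale = 500 + 327.0588
SAT-scale = 827.0588

827.0588


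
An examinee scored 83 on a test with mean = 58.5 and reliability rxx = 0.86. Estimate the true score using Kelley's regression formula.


T_est = rxx * X + (1 - rxx) * mean
T_est = 0.86 * 83 + 0.14 * 58.5
T_est = 71.38 + 8.19
T_est = 79.57

79.57


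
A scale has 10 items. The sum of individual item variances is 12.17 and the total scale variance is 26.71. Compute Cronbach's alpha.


alpha = (k/(k-1)) * (1 - sum(si^2)/s_total^2)
= (10/9) * (1 - 12.17/26.71)
alpha = 0.6049

0.6049


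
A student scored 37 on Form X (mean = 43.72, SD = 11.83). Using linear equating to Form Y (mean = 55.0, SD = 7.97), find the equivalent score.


slope = SD_Y / SD_X = 7.97 / 11.83 ~ 0.6737
intercept = mean_Y - slope * mean_X = 55.0 - (7.97 / 11.83) * 43.72 ~ 25.5454
Y = slope * X + intercept. To avoid rounding drift from the rounded slope/intercept, evaluate the equivalent form Y = mean_Y + SD_Y * (X - mean_X) / SD_X at full precision:
Y = 55.0 + 7.97 * (37 - 43.72) / 11.83
Y = 55.0 - 7.97 * 6.72 / 11.83
Y = 55.0 - 53.5584 / 11.83
Y = 55.0 - 4.5273
Y = 50.4727

50.4727


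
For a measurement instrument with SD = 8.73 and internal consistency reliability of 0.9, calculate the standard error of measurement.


SEM = SD * sqrt(1 - rxx)
SEM = 8.73 * sqrt(1 - 0.9)
SEM = 8.73 * sqrt(0.1) = 8.73 * 0.316228
SEM = 2.7607

2.7607


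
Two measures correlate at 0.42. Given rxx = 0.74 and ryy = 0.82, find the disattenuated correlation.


r_corrected = rxy / sqrt(rxx * ryy)
= 0.42 / sqrt(0.74 * 0.82)
= 0.42 / sqrt(0.6068)
= 0.42 / 0.778974
r_corrected = 0.5392

0.5392


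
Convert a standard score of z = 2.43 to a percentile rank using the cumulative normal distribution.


CDF(z) = 0.5 * (1 + erf(z/sqrt(2)))
erf(1.7183) = 0.9849
CDF = 0.9925
Percentile rank = 0.9925 * 100 = 99.25

99.25


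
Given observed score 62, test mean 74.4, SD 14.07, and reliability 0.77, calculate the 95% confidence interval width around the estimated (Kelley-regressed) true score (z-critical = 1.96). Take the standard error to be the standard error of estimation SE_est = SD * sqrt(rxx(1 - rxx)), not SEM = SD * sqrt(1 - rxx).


True score estimate = 0.77*62 + 0.23*74.4 = 64.852
SE_est = SD * sqrt(rxx * (1 - rxx)) = 14.07 * sqrt(0.77 * 0.23) = 14.07 * sqrt(0.1771) = 5.921113
CI = T_est +/- z * SE_est, so width = 2 * z * SE_est = 2 * 1.96 * 5.921113
Width = 23.2108

23.2108


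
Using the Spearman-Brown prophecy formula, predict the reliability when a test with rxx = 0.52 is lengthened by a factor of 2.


r_new = (n * rxx) / (1 + (n-1) * rxx)
r_new = (2 * 0.52) / (1 + 1 * 0.52)
r_new = 1.04 / 1.52
r_new = 0.6842

0.6842


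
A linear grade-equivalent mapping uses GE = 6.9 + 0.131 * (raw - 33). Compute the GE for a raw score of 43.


raw - median = 43 - 33 = 10
slope * diff = 0.131 * 10 = 1.31
GE = 6.9 + 1.31
GE = 8.21

8.21


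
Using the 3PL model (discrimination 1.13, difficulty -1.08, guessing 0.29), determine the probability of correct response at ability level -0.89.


logit = 1.13*(-0.89 - -1.08) = 0.2147
P* = 1/(1 + exp(-0.2147)) = 0.5535
P = 0.29 + (1 - 0.29) * 0.5535
P = 0.683

0.683


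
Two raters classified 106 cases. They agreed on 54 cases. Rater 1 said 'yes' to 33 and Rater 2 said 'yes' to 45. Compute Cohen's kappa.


P_o = 54/106 = 0.509434
P_e = (33*45 + 73*61) / 11236 = 0.52848
kappa = (P_o - P_e) / (1 - P_e)
kappa = (0.509434 - 0.52848) / (1 - 0.52848)
kappa = -0.0404

-0.0404


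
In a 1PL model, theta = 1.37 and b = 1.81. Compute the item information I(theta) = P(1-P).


P = 1/(1+exp(-(1.37-1.81))) = 0.3917
I = P*(1-P) = 0.3917 * 0.6083
I = 0.2383

0.2383


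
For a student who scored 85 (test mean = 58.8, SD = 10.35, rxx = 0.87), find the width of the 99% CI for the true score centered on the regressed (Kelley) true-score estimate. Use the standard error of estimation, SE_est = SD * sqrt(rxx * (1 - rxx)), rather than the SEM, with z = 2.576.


True score estimate = 0.87*85 + 0.13*58.8 = 81.594
SE_est = SD * sqrt(rxx * (1 - rxx)) = 10.35 * sqrt(0.87 * 0.13) = 10.35 * sqrt(0.1131) = 3.480741
CI = T_est +/- z * SE_est, so width = 2 * z * SE_est = 2 * 2.576 * 3.480741
Width = 17.9328

17.9328


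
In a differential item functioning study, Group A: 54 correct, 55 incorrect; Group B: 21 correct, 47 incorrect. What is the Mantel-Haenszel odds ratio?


Odds_A = 54/55 = 0.9818
Odds_B = 21/47 = 0.4468
OR = Odds_A / Odds_B = 0.9818 / 0.4468
Exactly, OR = (54 * 47) / (55 * 21) = 2538 / 1155
OR = 2.1974

2.1974


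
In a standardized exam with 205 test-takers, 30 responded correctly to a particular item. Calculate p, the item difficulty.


Item difficulty p = number correct / total examinees
p = 30 / 205
p = 0.1463

0.1463


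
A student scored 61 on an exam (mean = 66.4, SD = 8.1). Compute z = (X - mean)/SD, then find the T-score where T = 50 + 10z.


z = (X - mean) / SD = (61 - 66.4) / 8.1
z = -5.4 / 8.1
z = -0.6667
T-score = T = 50 + 10z
Carry z at full precision (z = -5.4 / 8.1) into the conversion:
T-score = 50 + 10 * (-5.4 / 8.1) = 50 + -54 / 8.1
T-score = 50 + -6.6667
T-score = 43.3333

43.3333


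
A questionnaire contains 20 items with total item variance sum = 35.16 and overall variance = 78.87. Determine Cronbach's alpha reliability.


alpha = (k/(k-1)) * (1 - sum(si^2)/s_total^2)
= (20/19) * (1 - 35.16/78.87)
alpha = 0.5834

0.5834


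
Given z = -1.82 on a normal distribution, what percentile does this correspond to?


CDF(z) = 0.5 * (1 + erf(z/sqrt(2)))
erf(-1.2869) = -0.9312
CDF = 0.0344
Percentile rank = 0.0344 * 100 = 3.44

3.44


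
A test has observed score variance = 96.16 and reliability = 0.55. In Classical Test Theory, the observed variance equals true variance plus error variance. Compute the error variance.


var_true = rxx * var_obs = 0.55 * 96.16 = 52.888
var_error = var_obs - var_true
var_error = 96.16 - 52.888
var_error = 43.272

43.272


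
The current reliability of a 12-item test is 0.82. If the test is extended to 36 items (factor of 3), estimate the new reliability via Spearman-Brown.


r_new = (n * rxx) / (1 + (n-1) * rxx)
r_new = (3 * 0.82) / (1 + 2 * 0.82)
r_new = 2.46 / 2.64
r_new = 0.9318

0.9318


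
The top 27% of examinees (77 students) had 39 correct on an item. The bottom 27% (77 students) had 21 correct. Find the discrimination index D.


p_upper = 39/77 = 0.5065
p_lower = 21/77 = 0.2727
D = 0.5065 - 0.2727 = 0.2338

0.2338


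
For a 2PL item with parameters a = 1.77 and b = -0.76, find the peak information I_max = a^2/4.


For 2PL, max info at theta = b = -0.76
I_max = a^2 / 4 = 1.77^2 / 4
= 3.1329 / 4
I_max = 0.7832

0.7832


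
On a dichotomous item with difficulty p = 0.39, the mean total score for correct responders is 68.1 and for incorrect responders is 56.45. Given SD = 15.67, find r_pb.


q = 1 - p = 0.61
rpb = ((M1 - M0) / SD) * sqrt(p * q)
rpb = ((68.1 - 56.45) / 15.67) * sqrt(0.39 * 0.61)
rpb = 0.3626

0.3626


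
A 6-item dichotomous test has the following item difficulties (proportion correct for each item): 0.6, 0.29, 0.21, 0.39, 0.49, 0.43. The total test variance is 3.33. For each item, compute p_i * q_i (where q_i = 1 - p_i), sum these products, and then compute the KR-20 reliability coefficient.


For each item, compute p_i * q_i:
  Item 1: 0.6 * 0.4 = 0.24
  Item 2: 0.29 * 0.71 = 0.2059
  Item 3: 0.21 * 0.79 = 0.1659
  Item 4: 0.39 * 0.61 = 0.2379
  Item 5: 0.49 * 0.51 = 0.2499
  Item 6: 0.43 * 0.57 = 0.2451
Sum(p_i * q_i) = 0.24 + 0.2059 + 0.1659 + 0.2379 + 0.2499 + 0.2451 = 1.3447
KR-20 = (k/(k-1)) * (1 - Sum(p_i*q_i) / Var_total)
= (6/5) * (1 - 1.3447/3.33)
= 1.2 * 0.5962
KR-20 = 0.7154

0.7154


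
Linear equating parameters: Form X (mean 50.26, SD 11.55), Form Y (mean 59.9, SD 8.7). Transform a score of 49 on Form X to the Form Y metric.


slope = SD_Y / SD_X = 8.7 / 11.55 ~ 0.7532
intercept = mean_Y - slope * mean_X = 59.9 - (8.7 / 11.55) * 50.26 ~ 22.0418
Y = slope * X + intercept. To avoid rounding drift from the rounded slope/intercept, evaluate the equivalent form Y = mean_Y + SD_Y * (X - mean_X) / SD_X at full precision:
Y = 59.9 + 8.7 * (49 - 50.26) / 11.55
Y = 59.9 - 8.7 * 1.26 / 11.55
Y = 59.9 - 10.962 / 11.55
Y = 59.9 - 0.9491
Y = 58.9509

58.9509


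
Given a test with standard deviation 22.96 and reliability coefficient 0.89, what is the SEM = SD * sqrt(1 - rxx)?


SEM = SD * sqrt(1 - rxx)
SEM = 22.96 * sqrt(1 - 0.89)
SEM = 22.96 * sqrt(0.11) = 22.96 * 0.331662
SEM = 7.615

7.615


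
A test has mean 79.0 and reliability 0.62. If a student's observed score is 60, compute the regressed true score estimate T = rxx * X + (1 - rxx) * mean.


T_est = rxx * X + (1 - rxx) * mean
T_est = 0.62 * 60 + 0.38 * 79.0
T_est = 37.2 + 30.02
T_est = 67.22

67.22


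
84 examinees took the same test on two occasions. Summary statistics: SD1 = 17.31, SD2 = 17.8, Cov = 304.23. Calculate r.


r = cov(X,Y) / (SD_X * SD_Y)
r = 304.23 / (17.31 * 17.8)
r = 304.23 / 308.118
r = 0.9874

0.9874


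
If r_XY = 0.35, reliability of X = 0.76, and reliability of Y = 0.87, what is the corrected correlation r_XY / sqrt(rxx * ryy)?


r_corrected = rxy / sqrt(rxx * ryy)
= 0.35 / sqrt(0.76 * 0.87)
= 0.35 / sqrt(0.6612)
= 0.35 / 0.813142
r_corrected = 0.4304

0.4304


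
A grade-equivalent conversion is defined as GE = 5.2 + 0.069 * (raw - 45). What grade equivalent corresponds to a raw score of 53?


raw - median = 53 - 45 = 8
slope * diff = 0.069 * 8 = 0.552
GE = 5.2 + 0.552
GE = 5.752

5.752


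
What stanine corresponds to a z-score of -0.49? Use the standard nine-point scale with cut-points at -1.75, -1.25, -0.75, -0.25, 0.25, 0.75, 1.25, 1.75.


Stanine boundaries: [-1.75, -1.25, -0.75, -0.25, 0.25, 0.75, 1.25, 1.75]
z = -0.49
Check each boundary:
  z >= -1.75 -> could be stanine 2
  z >= -1.25 -> could be stanine 3
  z >= -0.75 -> could be stanine 4
  z < -0.25
  z < 0.25
  z < 0.75
  z < 1.25
  z < 1.75
Highest qualifying boundary gives stanine = 4

4


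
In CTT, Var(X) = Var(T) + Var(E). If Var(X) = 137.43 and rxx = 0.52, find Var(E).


var_true = rxx * var_obs = 0.52 * 137.43 = 71.4636
var_error = var_obs - var_true
var_error = 137.43 - 71.4636
var_error = 65.9664

65.9664


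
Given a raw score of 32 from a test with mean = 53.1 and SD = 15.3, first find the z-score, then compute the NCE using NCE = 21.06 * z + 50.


z = (X - mean) / SD = (32 - 53.1) / 15.3
z = -21.1 / 15.3
z = -1.3791
NCE = NCE = 21.06z + 50
Carry z at full precision (z = -21.1 / 15.3) into the conversion:
NCE = 21.06 * (-21.1 / 15.3) + 50 = -444.366 / 15.3 + 50
NCE = -29.0435 + 50
NCE = 20.9565

20.9565


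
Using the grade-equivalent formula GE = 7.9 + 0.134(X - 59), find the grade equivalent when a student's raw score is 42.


raw - median = 42 - 59 = -17
slope * diff = 0.134 * -17 = -2.278
GE = 7.9 + -2.278
GE = 5.622

5.622


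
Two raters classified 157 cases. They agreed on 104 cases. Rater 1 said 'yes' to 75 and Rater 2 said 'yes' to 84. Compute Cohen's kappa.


P_o = 104/157 = 0.66242
P_e = (75*84 + 82*73) / 24649 = 0.498438
kappa = (P_o - P_e) / (1 - P_e)
kappa = (0.66242 - 0.498438) / (1 - 0.498438)
kappa = 0.3269

0.3269


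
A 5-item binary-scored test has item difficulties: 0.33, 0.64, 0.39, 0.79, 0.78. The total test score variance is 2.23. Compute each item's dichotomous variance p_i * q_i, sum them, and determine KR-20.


For each item, compute p_i * q_i:
  Item 1: 0.33 * 0.67 = 0.2211
  Item 2: 0.64 * 0.36 = 0.2304
  Item 3: 0.39 * 0.61 = 0.2379
  Item 4: 0.79 * 0.21 = 0.1659
  Item 5: 0.78 * 0.22 = 0.1716
Sum(p_i * q_i) = 0.2211 + 0.2304 + 0.2379 + 0.1659 + 0.1716 = 1.0269
KR-20 = (k/(k-1)) * (1 - Sum(p_i*q_i) / Var_total)
= (5/4) * (1 - 1.0269/2.23)
= 1.25 * 0.5395
KR-20 = 0.6744

0.6744


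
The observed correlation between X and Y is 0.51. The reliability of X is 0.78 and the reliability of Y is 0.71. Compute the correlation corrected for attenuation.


r_corrected = rxy / sqrt(rxx * ryy)
= 0.51 / sqrt(0.78 * 0.71)
= 0.51 / sqrt(0.5538)
= 0.51 / 0.744177
r_corrected = 0.6853

0.6853


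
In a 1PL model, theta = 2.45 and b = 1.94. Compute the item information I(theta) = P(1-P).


P = 1/(1+exp(-(2.45-1.94))) = 0.6248
I = P*(1-P) = 0.6248 * 0.3752
I = 0.2344

0.2344


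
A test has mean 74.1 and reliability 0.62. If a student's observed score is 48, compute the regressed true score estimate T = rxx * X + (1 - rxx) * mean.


T_est = rxx * X + (1 - rxx) * mean
T_est = 0.62 * 48 + 0.38 * 74.1
T_est = 29.76 + 28.158
T_est = 57.918

57.918


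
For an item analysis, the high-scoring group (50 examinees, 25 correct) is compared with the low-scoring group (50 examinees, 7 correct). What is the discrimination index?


p_upper = 25/50 = 0.5
p_lower = 7/50 = 0.14
D = 0.5 - 0.14 = 0.36

0.36


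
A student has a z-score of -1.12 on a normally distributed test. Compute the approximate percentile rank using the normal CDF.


CDF(z) = 0.5 * (1 + erf(z/sqrt(2)))
erf(-0.792) = -0.7373
CDF = 0.1314
Percentile rank = 0.1314 * 100 = 13.14

13.14


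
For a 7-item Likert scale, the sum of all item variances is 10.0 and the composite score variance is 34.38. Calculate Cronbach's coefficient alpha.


alpha = (k/(k-1)) * (1 - sum(si^2)/s_total^2)
= (7/6) * (1 - 10.0/34.38)
alpha = 0.8273

0.8273


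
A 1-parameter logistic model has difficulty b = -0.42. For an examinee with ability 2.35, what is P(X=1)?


theta - b = 2.35 - -0.42 = 2.77
exp(-(theta - b)) = exp(-2.77) = 0.0627
P = 1 / (1 + 0.0627)
P = 0.941

0.941


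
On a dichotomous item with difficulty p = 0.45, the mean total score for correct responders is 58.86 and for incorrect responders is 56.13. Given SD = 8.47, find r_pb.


q = 1 - p = 0.55
rpb = ((M1 - M0) / SD) * sqrt(p * q)
rpb = ((58.86 - 56.13) / 8.47) * sqrt(0.45 * 0.55)
rpb = 0.1603

0.1603


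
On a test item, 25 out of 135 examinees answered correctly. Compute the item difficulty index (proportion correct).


Item difficulty p = number correct / total examinees
p = 25 / 135
p = 0.1852

0.1852


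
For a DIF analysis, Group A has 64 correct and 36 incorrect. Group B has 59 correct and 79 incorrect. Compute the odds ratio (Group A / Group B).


Odds_A = 64/36 = 1.7778
Odds_B = 59/79 = 0.7468
OR = Odds_A / Odds_B = 1.7778 / 0.7468
Exactly, OR = (64 * 79) / (36 * 59) = 5056 / 2124
OR = 2.3804

2.3804


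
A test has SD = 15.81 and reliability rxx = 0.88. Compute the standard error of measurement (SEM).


SEM = SD * sqrt(1 - rxx)
SEM = 15.81 * sqrt(1 - 0.88)
SEM = 15.81 * sqrt(0.12) = 15.81 * 0.34641
SEM = 5.4767

5.4767


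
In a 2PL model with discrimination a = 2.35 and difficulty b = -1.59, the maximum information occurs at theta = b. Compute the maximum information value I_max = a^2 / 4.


For 2PL, max info at theta = b = -1.59
I_max = a^2 / 4 = 2.35^2 / 4
= 5.5225 / 4
I_max = 1.3806

1.3806


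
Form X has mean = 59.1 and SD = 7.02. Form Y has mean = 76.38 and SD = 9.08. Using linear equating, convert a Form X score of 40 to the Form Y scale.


slope = SD_Y / SD_X = 9.08 / 7.02 ~ 1.2934
intercept = mean_Y - slope * mean_X = 76.38 - (9.08 / 7.02) * 59.1 ~ -0.0627
Y = slope * X + intercept. To avoid rounding drift from the rounded slope/intercept, evaluate the equivalent form Y = mean_Y + SD_Y * (X - mean_X) / SD_X at full precision:
Y = 76.38 + 9.08 * (40 - 59.1) / 7.02
Y = 76.38 - 9.08 * 19.1 / 7.02
Y = 76.38 - 173.428 / 7.02
Y = 76.38 - 24.7048
Y = 51.6752

51.6752


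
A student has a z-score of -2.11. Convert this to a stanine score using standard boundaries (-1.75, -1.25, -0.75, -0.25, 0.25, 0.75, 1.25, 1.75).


Stanine boundaries: [-1.75, -1.25, -0.75, -0.25, 0.25, 0.75, 1.25, 1.75]
z = -2.11
Check each boundary:
  z < -1.75
  z < -1.25
  z < -0.75
  z < -0.25
  z < 0.25
  z < 0.75
  z < 1.25
  z < 1.75
Highest qualifying boundary gives stanine = 1

1


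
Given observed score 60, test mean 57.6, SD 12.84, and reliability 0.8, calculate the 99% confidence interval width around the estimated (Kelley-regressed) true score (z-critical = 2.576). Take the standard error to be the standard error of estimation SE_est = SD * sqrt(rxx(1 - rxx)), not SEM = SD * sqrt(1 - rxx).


True score estimate = 0.8*60 + 0.2*57.6 = 59.52
SE_est = SD * sqrt(rxx * (1 - rxx)) = 12.84 * sqrt(0.8 * 0.2) = 12.84 * sqrt(0.16) = 5.136
CI = T_est +/- z * SE_est, so width = 2 * z * SE_est = 2 * 2.576 * 5.136
Width = 26.4607

26.4607


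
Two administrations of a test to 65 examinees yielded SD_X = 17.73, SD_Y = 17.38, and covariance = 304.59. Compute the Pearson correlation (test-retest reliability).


r = cov(X,Y) / (SD_X * SD_Y)
r = 304.59 / (17.73 * 17.38)
r = 304.59 / 308.1474
r = 0.9885

0.9885


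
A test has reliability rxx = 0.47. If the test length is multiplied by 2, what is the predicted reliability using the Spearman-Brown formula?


r_new = (n * rxx) / (1 + (n-1) * rxx)
r_new = (2 * 0.47) / (1 + 1 * 0.47)
r_new = 0.94 / 1.47
r_new = 0.6395

0.6395


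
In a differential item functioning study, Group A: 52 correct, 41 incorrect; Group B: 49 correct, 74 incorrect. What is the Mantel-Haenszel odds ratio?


Odds_A = 52/41 = 1.2683
Odds_B = 49/74 = 0.6622
OR = Odds_A / Odds_B = 1.2683 / 0.6622
Exactly, OR = (52 * 74) / (41 * 49) = 3848 / 2009
OR = 1.9154

1.9154


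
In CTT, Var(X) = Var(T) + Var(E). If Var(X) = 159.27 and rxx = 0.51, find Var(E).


var_true = rxx * var_obs = 0.51 * 159.27 = 81.2277
var_error = var_obs - var_true
var_error = 159.27 - 81.2277
var_error = 78.0423

78.0423


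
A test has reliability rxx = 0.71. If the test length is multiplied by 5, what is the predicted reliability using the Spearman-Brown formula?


r_new = (n * rxx) / (1 + (n-1) * rxx)
r_new = (5 * 0.71) / (1 + 4 * 0.71)
r_new = 3.55 / 3.84
r_new = 0.9245

0.9245


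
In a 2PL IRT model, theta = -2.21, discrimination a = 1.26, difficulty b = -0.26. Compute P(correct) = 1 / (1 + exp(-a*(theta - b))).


a*(theta - b) = 1.26 * (-2.21 - -0.26) = -2.457
exp(--2.457) = 11.6697
P = 1 / (1 + 11.6697)
P = 0.0789

0.0789


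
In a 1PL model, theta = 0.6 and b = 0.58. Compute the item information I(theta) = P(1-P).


P = 1/(1+exp(-(0.6-0.58))) = 0.505
I = P*(1-P) = 0.505 * 0.495
I = 0.25

0.25


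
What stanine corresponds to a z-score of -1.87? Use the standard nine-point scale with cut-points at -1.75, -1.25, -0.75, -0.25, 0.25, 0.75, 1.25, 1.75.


Stanine boundaries: [-1.75, -1.25, -0.75, -0.25, 0.25, 0.75, 1.25, 1.75]
z = -1.87
Check each boundary:
  z < -1.75
  z < -1.25
  z < -0.75
  z < -0.25
  z < 0.25
  z < 0.75
  z < 1.25
  z < 1.75
Highest qualifying boundary gives stanine = 1

1


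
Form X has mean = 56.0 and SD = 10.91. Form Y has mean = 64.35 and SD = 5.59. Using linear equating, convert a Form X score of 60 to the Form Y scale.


slope = SD_Y / SD_X = 5.59 / 10.91 ~ 0.5124
intercept = mean_Y - slope * mean_X = 64.35 - (5.59 / 10.91) * 56.0 ~ 35.6571
Y = slope * X + intercept. To avoid rounding drift from the rounded slope/intercept, evaluate the equivalent form Y = mean_Y + SD_Y * (X - mean_X) / SD_X at full precision:
Y = 64.35 + 5.59 * (60 - 56.0) / 10.91
Y = 64.35 + 5.59 * 4.0 / 10.91
Y = 64.35 + 22.36 / 10.91
Y = 64.35 + 2.0495
Y = 66.3995

66.3995


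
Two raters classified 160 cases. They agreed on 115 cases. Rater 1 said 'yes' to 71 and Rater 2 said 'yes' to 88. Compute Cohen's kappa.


P_o = 115/160 = 0.71875
P_e = (71*88 + 89*72) / 25600 = 0.494375
kappa = (P_o - P_e) / (1 - P_e)
kappa = (0.71875 - 0.494375) / (1 - 0.494375)
kappa = 0.4438

0.4438


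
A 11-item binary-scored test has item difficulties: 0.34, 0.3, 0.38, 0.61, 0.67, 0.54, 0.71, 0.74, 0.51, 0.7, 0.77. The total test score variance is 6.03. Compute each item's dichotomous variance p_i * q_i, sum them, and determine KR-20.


For each item, compute p_i * q_i:
  Item 1: 0.34 * 0.66 = 0.2244
  Item 2: 0.3 * 0.7 = 0.21
  Item 3: 0.38 * 0.62 = 0.2356
  Item 4: 0.61 * 0.39 = 0.2379
  Item 5: 0.67 * 0.33 = 0.2211
  Item 6: 0.54 * 0.46 = 0.2484
  Item 7: 0.71 * 0.29 = 0.2059
  Item 8: 0.74 * 0.26 = 0.1924
  Item 9: 0.51 * 0.49 = 0.2499
  Item 10: 0.7 * 0.3 = 0.21
  Item 11: 0.77 * 0.23 = 0.1771
Sum(p_i * q_i) = 0.2244 + 0.21 + 0.2356 + 0.2379 + 0.2211 + 0.2484 + 0.2059 + 0.1924 + 0.2499 + 0.21 + 0.1771 = 2.4127
KR-20 = (k/(k-1)) * (1 - Sum(p_i*q_i) / Var_total)
= (11/10) * (1 - 2.4127/6.03)
= 1.1 * 0.5999
KR-20 = 0.6599

0.6599


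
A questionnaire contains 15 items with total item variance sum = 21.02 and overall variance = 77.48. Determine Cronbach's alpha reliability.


alpha = (k/(k-1)) * (1 - sum(si^2)/s_total^2)
= (15/14) * (1 - 21.02/77.48)
alpha = 0.7808

0.7808


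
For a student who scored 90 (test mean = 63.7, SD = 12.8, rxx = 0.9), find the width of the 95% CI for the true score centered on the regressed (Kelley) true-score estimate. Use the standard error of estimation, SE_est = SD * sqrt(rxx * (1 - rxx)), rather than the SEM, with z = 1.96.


True score estimate = 0.9*90 + 0.1*63.7 = 87.37
SE_est = SD * sqrt(rxx * (1 - rxx)) = 12.8 * sqrt(0.9 * 0.1) = 12.8 * sqrt(0.09) = 3.84
CI = T_est +/- z * SE_est, so width = 2 * z * SE_est = 2 * 1.96 * 3.84
Width = 15.0528

15.0528


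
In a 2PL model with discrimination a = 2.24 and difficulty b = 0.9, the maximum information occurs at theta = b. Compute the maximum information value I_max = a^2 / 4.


For 2PL, max info at theta = b = 0.9
I_max = a^2 / 4 = 2.24^2 / 4
= 5.0176 / 4
I_max = 1.2544

1.2544


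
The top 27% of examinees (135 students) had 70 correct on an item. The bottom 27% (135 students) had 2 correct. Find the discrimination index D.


p_upper = 70/135 = 0.5185
p_lower = 2/135 = 0.0148
D = 0.5185 - 0.0148 = 0.5037

0.5037


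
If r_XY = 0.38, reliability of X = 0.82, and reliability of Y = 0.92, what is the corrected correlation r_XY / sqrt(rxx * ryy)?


r_corrected = rxy / sqrt(rxx * ryy)
= 0.38 / sqrt(0.82 * 0.92)
= 0.38 / sqrt(0.7544)
= 0.38 / 0.868562
r_corrected = 0.4375

0.4375


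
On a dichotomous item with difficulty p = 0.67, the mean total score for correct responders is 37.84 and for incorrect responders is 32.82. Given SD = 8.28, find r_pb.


q = 1 - p = 0.33
rpb = ((M1 - M0) / SD) * sqrt(p * q)
rpb = ((37.84 - 32.82) / 8.28) * sqrt(0.67 * 0.33)
rpb = 0.2851

0.2851


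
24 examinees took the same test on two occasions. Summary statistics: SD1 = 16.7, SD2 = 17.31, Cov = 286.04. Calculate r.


r = cov(X,Y) / (SD_X * SD_Y)
r = 286.04 / (16.7 * 17.31)
r = 286.04 / 289.077
r = 0.9895

0.9895


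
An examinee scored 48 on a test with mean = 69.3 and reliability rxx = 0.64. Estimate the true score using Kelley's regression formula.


T_est = rxx * X + (1 - rxx) * mean
T_est = 0.64 * 48 + 0.36 * 69.3
T_est = 30.72 + 24.948
T_est = 55.668

55.668


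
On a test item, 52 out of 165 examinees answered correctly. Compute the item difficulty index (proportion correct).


Item difficulty p = number correct / total examinees
p = 52 / 165
p = 0.3152

0.3152


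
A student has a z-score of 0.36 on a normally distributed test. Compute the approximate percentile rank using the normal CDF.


CDF(z) = 0.5 * (1 + erf(z/sqrt(2)))
erf(0.2546) = 0.2812
CDF = 0.6406
Percentile rank = 0.6406 * 100 = 64.06

64.06


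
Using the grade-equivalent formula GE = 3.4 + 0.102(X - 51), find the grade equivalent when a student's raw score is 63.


raw - median = 63 - 51 = 12
slope * diff = 0.102 * 12 = 1.224
GE = 3.4 + 1.224
GE = 4.624

4.624


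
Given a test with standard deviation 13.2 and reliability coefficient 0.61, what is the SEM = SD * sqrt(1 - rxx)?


SEM = SD * sqrt(1 - rxx)
SEM = 13.2 * sqrt(1 - 0.61)
SEM = 13.2 * sqrt(0.39) = 13.2 * 0.6245
SEM = 8.2434

8.2434


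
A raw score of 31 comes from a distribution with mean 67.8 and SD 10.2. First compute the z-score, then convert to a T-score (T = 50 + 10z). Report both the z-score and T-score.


z = (X - mean) / SD = (31 - 67.8) / 10.2
z = -36.8 / 10.2
z = -3.6078
T-score = T = 50 + 10z
Carry z at full precision (z = -36.8 / 10.2) into the conversion:
T-score = 50 + 10 * (-36.8 / 10.2) = 50 + -368 / 10.2
T-score = 50 + -36.0784
T-score = 13.9216

13.9216


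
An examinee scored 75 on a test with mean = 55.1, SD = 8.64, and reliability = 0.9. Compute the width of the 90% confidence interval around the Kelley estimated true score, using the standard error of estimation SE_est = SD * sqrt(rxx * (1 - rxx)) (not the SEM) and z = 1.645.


True score estimate = 0.9*75 + 0.1*55.1 = 73.01
SE_est = SD * sqrt(rxx * (1 - rxx)) = 8.64 * sqrt(0.9 * 0.1) = 8.64 * sqrt(0.09) = 2.592
CI = T_est +/- z * SE_est, so width = 2 * z * SE_est = 2 * 1.645 * 2.592
Width = 8.5277

8.5277


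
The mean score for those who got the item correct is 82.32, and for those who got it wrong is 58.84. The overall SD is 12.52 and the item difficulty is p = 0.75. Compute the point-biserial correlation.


q = 1 - p = 0.25
rpb = ((M1 - M0) / SD) * sqrt(p * q)
rpb = ((82.32 - 58.84) / 12.52) * sqrt(0.75 * 0.25)
rpb = 0.8121

0.8121


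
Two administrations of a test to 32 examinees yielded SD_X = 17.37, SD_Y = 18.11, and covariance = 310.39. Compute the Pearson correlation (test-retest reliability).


r = cov(X,Y) / (SD_X * SD_Y)
r = 310.39 / (17.37 * 18.11)
r = 310.39 / 314.5707
r = 0.9867

0.9867


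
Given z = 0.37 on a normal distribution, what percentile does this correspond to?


CDF(z) = 0.5 * (1 + erf(z/sqrt(2)))
erf(0.2616) = 0.2886
CDF = 0.6443
Percentile rank = 0.6443 * 100 = 64.43

64.43


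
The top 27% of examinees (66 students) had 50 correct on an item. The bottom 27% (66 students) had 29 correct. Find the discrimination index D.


p_upper = 50/66 = 0.7576
p_lower = 29/66 = 0.4394
D = 0.7576 - 0.4394 = 0.3182

0.3182


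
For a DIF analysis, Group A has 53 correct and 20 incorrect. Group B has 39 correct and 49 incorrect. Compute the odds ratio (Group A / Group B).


Odds_A = 53/20 = 2.65
Odds_B = 39/49 = 0.7959
OR = Odds_A / Odds_B = 2.65 / 0.7959
Exactly, OR = (53 * 49) / (20 * 39) = 2597 / 780
OR = 3.3295

3.3295


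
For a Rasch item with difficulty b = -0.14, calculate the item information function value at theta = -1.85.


P = 1/(1+exp(-(-1.85--0.14))) = 0.1532
I = P*(1-P) = 0.1532 * 0.8468
I = 0.1297

0.1297


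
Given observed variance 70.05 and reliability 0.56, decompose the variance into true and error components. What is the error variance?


var_true = rxx * var_obs = 0.56 * 70.05 = 39.228
var_error = var_obs - var_true
var_error = 70.05 - 39.228
var_error = 30.822

30.822


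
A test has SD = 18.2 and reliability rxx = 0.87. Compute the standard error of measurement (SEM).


SEM = SD * sqrt(1 - rxx)
SEM = 18.2 * sqrt(1 - 0.87)
SEM = 18.2 * sqrt(0.13) = 18.2 * 0.360555
SEM = 6.5621

6.5621


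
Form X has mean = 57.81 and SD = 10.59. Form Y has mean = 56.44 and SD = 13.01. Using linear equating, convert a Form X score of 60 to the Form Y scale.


slope = SD_Y / SD_X = 13.01 / 10.59 ~ 1.2285
intercept = mean_Y - slope * mean_X = 56.44 - (13.01 / 10.59) * 57.81 ~ -14.5806
Y = slope * X + intercept. To avoid rounding drift from the rounded slope/intercept, evaluate the equivalent form Y = mean_Y + SD_Y * (X - mean_X) / SD_X at full precision:
Y = 56.44 + 13.01 * (60 - 57.81) / 10.59
Y = 56.44 + 13.01 * 2.19 / 10.59
Y = 56.44 + 28.4919 / 10.59
Y = 56.44 + 2.6905
Y = 59.1305

59.1305


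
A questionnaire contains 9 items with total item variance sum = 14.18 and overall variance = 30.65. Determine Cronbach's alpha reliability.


alpha = (k/(k-1)) * (1 - sum(si^2)/s_total^2)
= (9/8) * (1 - 14.18/30.65)
alpha = 0.6045

0.6045


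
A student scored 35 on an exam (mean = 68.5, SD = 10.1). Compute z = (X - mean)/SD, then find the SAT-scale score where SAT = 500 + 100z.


z = (X - mean) / SD = (35 - 68.5) / 10.1
z = -33.5 / 10.1
z = -3.3168
SAT-scale = SAT = 500 + 100z
Carry z at full precision (z = -33.5 / 10.1) into the conversion:
SAT-scale = 500 + 100 * (-33.5 / 10.1) = 500 + -3350 / 10.1
SAT-scale = 500 + -331.6832
SAT-scale = 168.3168

168.3168


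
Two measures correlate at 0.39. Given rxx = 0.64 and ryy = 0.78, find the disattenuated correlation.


r_corrected = rxy / sqrt(rxx * ryy)
= 0.39 / sqrt(0.64 * 0.78)
= 0.39 / sqrt(0.4992)
= 0.39 / 0.706541
r_corrected = 0.552

0.552


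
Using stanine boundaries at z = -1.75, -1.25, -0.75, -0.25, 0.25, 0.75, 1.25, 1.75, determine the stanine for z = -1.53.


Stanine boundaries: [-1.75, -1.25, -0.75, -0.25, 0.25, 0.75, 1.25, 1.75]
z = -1.53
Check each boundary:
  z >= -1.75 -> could be stanine 2
  z < -1.25
  z < -0.75
  z < -0.25
  z < 0.25
  z < 0.75
  z < 1.25
  z < 1.75
Highest qualifying boundary gives stanine = 2

2


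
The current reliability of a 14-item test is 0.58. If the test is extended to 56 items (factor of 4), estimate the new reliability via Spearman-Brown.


r_new = (n * rxx) / (1 + (n-1) * rxx)
r_new = (4 * 0.58) / (1 + 3 * 0.58)
r_new = 2.32 / 2.74
r_new = 0.8467

0.8467


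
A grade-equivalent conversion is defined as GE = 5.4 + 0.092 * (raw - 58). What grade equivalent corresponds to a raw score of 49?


raw - median = 49 - 58 = -9
slope * diff = 0.092 * -9 = -0.828
GE = 5.4 + -0.828
GE = 4.572

4.572


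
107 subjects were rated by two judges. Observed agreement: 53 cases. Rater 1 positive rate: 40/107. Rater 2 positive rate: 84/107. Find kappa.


P_o = 53/107 = 0.495327
P_e = (40*84 + 67*23) / 11449 = 0.428072
kappa = (P_o - P_e) / (1 - P_e)
kappa = (0.495327 - 0.428072) / (1 - 0.428072)
kappa = 0.1176

0.1176


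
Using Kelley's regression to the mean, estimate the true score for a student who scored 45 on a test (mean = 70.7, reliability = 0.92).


T_est = rxx * X + (1 - rxx) * mean
T_est = 0.92 * 45 + 0.08 * 70.7
T_est = 41.4 + 5.656
T_est = 47.056

47.056


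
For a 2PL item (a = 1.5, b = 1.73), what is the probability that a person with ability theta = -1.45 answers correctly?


a*(theta - b) = 1.5 * (-1.45 - 1.73) = -4.77
exp(--4.77) = 117.9192
P = 1 / (1 + 117.9192)
P = 0.0084

0.0084


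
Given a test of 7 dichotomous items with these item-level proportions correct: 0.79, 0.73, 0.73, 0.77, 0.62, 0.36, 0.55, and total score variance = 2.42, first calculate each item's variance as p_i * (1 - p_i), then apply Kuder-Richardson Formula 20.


For each item, compute p_i * q_i:
  Item 1: 0.79 * 0.21 = 0.1659
  Item 2: 0.73 * 0.27 = 0.1971
  Item 3: 0.73 * 0.27 = 0.1971
  Item 4: 0.77 * 0.23 = 0.1771
  Item 5: 0.62 * 0.38 = 0.2356
  Item 6: 0.36 * 0.64 = 0.2304
  Item 7: 0.55 * 0.45 = 0.2475
Sum(p_i * q_i) = 0.1659 + 0.1971 + 0.1971 + 0.1771 + 0.2356 + 0.2304 + 0.2475 = 1.4507
KR-20 = (k/(k-1)) * (1 - Sum(p_i*q_i) / Var_total)
= (7/6) * (1 - 1.4507/2.42)
= 1.1667 * 0.4005
KR-20 = 0.4673

0.4673


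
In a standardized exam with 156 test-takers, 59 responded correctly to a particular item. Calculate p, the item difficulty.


Item difficulty p = number correct / total examinees
p = 59 / 156
p = 0.3782

0.3782


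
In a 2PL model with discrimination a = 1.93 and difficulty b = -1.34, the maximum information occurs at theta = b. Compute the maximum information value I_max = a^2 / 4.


For 2PL, max info at theta = b = -1.34
I_max = a^2 / 4 = 1.93^2 / 4
= 3.7249 / 4
I_max = 0.9312

0.9312


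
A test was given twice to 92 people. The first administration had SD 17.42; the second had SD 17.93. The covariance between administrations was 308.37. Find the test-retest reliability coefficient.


r = cov(X,Y) / (SD_X * SD_Y)
r = 308.37 / (17.42 * 17.93)
r = 308.37 / 312.3406
r = 0.9873

0.9873


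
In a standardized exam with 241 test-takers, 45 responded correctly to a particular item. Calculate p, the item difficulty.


Item difficulty p = number correct / total examinees
p = 45 / 241
p = 0.1867

0.1867


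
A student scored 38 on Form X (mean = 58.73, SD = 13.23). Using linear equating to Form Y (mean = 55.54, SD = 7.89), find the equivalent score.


slope = SD_Y / SD_X = 7.89 / 13.23 ~ 0.5964
intercept = mean_Y - slope * mean_X = 55.54 - (7.89 / 13.23) * 58.73 ~ 20.5151
Y = slope * X + intercept. To avoid rounding drift from the rounded slope/intercept, evaluate the equivalent form Y = mean_Y + SD_Y * (X - mean_X) / SD_X at full precision:
Y = 55.54 + 7.89 * (38 - 58.73) / 13.23
Y = 55.54 - 7.89 * 20.73 / 13.23
Y = 55.54 - 163.5597 / 13.23
Y = 55.54 - 12.3628
Y = 43.1772

43.1772
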